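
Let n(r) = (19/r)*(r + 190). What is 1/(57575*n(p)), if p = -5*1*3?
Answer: -3/38287375 ≈ -7.8355e-8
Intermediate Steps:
p = -15 (p = -5*3 = -15)
n(r) = 19*(190 + r)/r (n(r) = (19/r)*(190 + r) = 19*(190 + r)/r)
1/(57575*n(p)) = 1/(57575*(19 + 3610/(-15))) = 1/(57575*(19 + 3610*(-1/15))) = 1/(57575*(19 - 722/3)) = 1/(57575*(-665/3)) = (1/57575)*(-3/665) = -3/38287375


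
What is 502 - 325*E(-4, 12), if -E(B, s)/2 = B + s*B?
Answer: -33298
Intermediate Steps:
E(B, s) = -2*B - 2*B*s (E(B, s) = -2*(B + s*B) = -2*(B + B*s) = -2*B - 2*B*s)
502 - 325*E(-4, 12) = 502 - (-650)*(-4)*(1 + 12) = 502 - (-650)*(-4)*13 = 502 - 325*104 = 502 - 33800 = -33298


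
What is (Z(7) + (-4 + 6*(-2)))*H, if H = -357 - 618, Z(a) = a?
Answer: 8775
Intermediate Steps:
H = -975
(Z(7) + (-4 + 6*(-2)))*H = (7 + (-4 + 6*(-2)))*(-975) = (7 + (-4 - 12))*(-975) = (7 - 16)*(-975) = -9*(-975) = 8775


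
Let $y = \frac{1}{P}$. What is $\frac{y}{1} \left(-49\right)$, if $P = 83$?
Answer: $- \frac{49}{83} \approx -0.59036$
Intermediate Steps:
$y = \frac{1}{83} \approx 0.012048$
$\frac{y}{1} \left(-49\right) = \frac{1}{83 \cdot 1} \left(-49\right) = \frac{1}{83} \cdot 1 \left(-49\right) = \frac{1}{83} \left(-49\right) = - \frac{49}{83}$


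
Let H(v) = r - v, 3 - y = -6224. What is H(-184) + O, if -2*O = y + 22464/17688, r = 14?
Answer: -4298383/1474 ≈ -2916.1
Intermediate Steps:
y = 6227 (y = 3 - 1*(-6224) = 3 + 6224 = 6227)
O = -4590235/1474 (O = -(6227 + 22464/17688)/2 = -(6227 + 22464*(1/17688))/2 = -(6227 + 936/737)/2 = -½*4590235/737 = -4590235/1474 ≈ -3114.1)
H(v) = 14 - v
H(-184) + O = (14 - 1*(-184)) - 4590235/1474 = (14 + 184) - 4590235/1474 = 198 - 4590235/1474 = -4298383/1474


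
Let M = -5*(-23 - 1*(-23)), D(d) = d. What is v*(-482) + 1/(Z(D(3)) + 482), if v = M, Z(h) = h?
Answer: 1/485 ≈ 0.0020619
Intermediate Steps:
M = 0 (M = -5*(-23 + 23) = -5*0 = 0)
v = 0
v*(-482) + 1/(Z(D(3)) + 482) = 0*(-482) + 1/(3 + 482) = 0 + 1/485 = 1/485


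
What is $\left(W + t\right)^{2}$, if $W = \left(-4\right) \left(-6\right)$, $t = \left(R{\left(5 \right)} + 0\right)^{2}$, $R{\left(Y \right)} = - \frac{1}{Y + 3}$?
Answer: $\frac{2362369}{4096} \approx 576.75$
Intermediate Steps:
$R{\left(Y \right)} = - \frac{1}{3 + Y}$
$t = \frac{1}{64}$ ($t = \left(- \frac{1}{3 + 5} + 0\right)^{2} = \left(- \frac{1}{8} + 0\right)^{2} = \left(- \frac{1}{8}\right)^{2} = \frac{1}{64} \approx 0.015625$)
$W = 24$
$\left(W + t\right)^{2} = \left(24 + \frac{1}{64}\right)^{2} = \left(\frac{1537}{64}\right)^{2} = \frac{2362369}{4096}$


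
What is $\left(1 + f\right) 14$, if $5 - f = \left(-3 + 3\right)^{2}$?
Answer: $84$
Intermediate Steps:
$f = 5$ ($f = 5 - \left(-3 + 3\right)^{2} = 5 - 0^{2} = 5 - 0 = 5 + 0 = 5$)
$\left(1 + f\right) 14 = \left(1 + 5\right) 14 = 6 \cdot 14 = 84$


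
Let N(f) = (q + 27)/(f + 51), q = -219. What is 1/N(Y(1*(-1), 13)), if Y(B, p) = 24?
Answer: -25/64 ≈ -0.39063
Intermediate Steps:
N(f) = -192/(51 + f) (N(f) = (-219 + 27)/(f + 51) = -192/(51 + f))
1/N(Y(1*(-1), 13)) = 1/(-192/(51 + 24)) = 1/(-192/75) = 1/(-192*1/75) = 1/(-64/25) = -25/64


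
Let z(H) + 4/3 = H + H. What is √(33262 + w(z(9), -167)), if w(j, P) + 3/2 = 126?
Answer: √133546/2 ≈ 182.72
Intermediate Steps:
z(H) = -4/3 + 2*H (z(H) = -4/3 + (H + H) = -4/3 + 2*H)
w(j, P) = 249/2 (w(j, P) = -3/2 + 126 = 249/2)
√(33262 + w(z(9), -167)) = √(33262 + 249/2) = √(66773/2) = √133546/2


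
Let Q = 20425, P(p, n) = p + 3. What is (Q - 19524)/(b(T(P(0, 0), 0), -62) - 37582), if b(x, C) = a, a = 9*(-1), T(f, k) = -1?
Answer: -901/37591 ≈ -0.023969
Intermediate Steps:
P(p, n) = 3 + p
a = -9
b(x, C) = -9
(Q - 19524)/(b(T(P(0, 0), 0), -62) - 37582) = (20425 - 19524)/(-9 - 37582) = 901/(-37591) = 901*(-1/37591) = -901/37591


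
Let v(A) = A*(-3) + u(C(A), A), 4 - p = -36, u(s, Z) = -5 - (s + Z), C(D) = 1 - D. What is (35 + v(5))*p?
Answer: 560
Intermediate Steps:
u(s, Z) = -5 - Z - s (u(s, Z) = -5 - (Z + s) = -5 + (-Z - s) = -5 - Z - s)
p = 40 (p = 4 - 1*(-36) = 4 + 36 = 40)
v(A) = -6 - 3*A (v(A) = A*(-3) + (-5 - A - (1 - A)) = -3*A + (-5 - A + (-1 + A)) = -3*A - 6 = -6 - 3*A)
(35 + v(5))*p = (35 + (-6 - 3*5))*40 = (35 + (-6 - 15))*40 = (35 - 21)*40 = 14*40 = 560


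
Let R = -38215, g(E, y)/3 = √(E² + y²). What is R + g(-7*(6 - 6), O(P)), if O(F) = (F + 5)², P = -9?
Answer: -38167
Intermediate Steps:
O(F) = (5 + F)²
g(E, y) = 3*√(E² + y²)
R + g(-7*(6 - 6), O(P)) = -38215 + 3*√((-7*(6 - 6))² + ((5 - 9)²)²) = -38215 + 3*√((-7*0)² + ((-4)²)²) = -38215 + 3*√(0² + 16²) = -38215 + 3*√(0 + 256) = -38215 + 3*√256 = -38215 + 3*16 = -38215 + 48 = -38167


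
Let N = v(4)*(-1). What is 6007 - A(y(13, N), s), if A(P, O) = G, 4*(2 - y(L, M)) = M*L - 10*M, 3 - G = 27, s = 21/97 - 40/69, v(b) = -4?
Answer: 6031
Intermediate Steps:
s = -2431/6693 (s = 21*(1/97) - 40*1/69 = 21/97 - 40/69 = -2431/6693 ≈ -0.36322)
G = -24 (G = 3 - 1*27 = 3 - 27 = -24)
N = 4 (N = -4*(-1) = 4)
y(L, M) = 2 + 5*M/2 - L*M/4 (y(L, M) = 2 - (M*L - 10*M)/4 = 2 - (L*M - 10*M)/4 = 2 - (-10*M + L*M)/4 = 2 + (5*M/2 - L*M/4) = 2 + 5*M/2 - L*M/4)
A(P, O) = -24
6007 - A(y(13, N), s) = 6007 - 1*(-24) = 6007 + 24 = 6031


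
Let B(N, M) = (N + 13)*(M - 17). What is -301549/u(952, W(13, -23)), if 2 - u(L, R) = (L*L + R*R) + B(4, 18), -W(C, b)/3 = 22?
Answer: 301549/910675 ≈ 0.33113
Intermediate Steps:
B(N, M) = (-17 + M)*(13 + N) (B(N, M) = (13 + N)*(-17 + M) = (-17 + M)*(13 + N))
W(C, b) = -66 (W(C, b) = -3*22 = -66)
u(L, R) = -15 - L² - R² (u(L, R) = 2 - ((L*L + R*R) + (-221 - 17*4 + 13*18 + 18*4)) = 2 - ((L² + R²) + (-221 - 68 + 234 + 72)) = 2 - ((L² + R²) + 17) = 2 - (17 + L² + R²) = 2 + (-17 - L² - R²) = -15 - L² - R²)
-301549/u(952, W(13, -23)) = -301549/(-15 - 1*952² - 1*(-66)²) = -301549/(-15 - 1*906304 - 1*4356) = -301549/(-15 - 906304 - 4356) = -301549/(-910675) = -301549*(-1/910675) = 301549/910675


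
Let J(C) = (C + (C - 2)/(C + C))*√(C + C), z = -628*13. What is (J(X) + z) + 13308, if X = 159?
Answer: 5144 + 50719*√318/318 ≈ 7988.2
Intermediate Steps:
z = -8164 (z = -314*26 = -8164)
J(C) = √2*√C*(C + (-2 + C)/(2*C)) (J(C) = (C + (-2 + C)/((2*C)))*√(2*C) = (C + (-2 + C)*(1/(2*C)))*(√2*√C) = (C + (-2 + C)/(2*C))*(√2*√C) = √2*√C*(C + (-2 + C)/(2*C)))
(J(X) + z) + 13308 = (√2*(-2 + 159*(1 + 2*159))/(2*√159) - 8164) + 13308 = (√2*(√159/159)*(-2 + 159*(1 + 318))/2 - 8164) + 13308 = (√2*(√159/159)*(-2 + 159*319)/2 - 8164) + 13308 = (√2*(√159/159)*(-2 + 50721)/2 - 8164) + 13308 = ((½)*√2*(√159/159)*50719 - 8164) + 13308 = (50719*√318/318 - 8164) + 13308 = (-8164 + 50719*√318/318) + 13308 = 5144 + 50719*√318/318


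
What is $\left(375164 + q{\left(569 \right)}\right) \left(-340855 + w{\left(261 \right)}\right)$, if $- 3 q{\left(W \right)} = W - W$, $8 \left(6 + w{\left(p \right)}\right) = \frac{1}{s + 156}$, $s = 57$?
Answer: $- \frac{767272655903}{6} \approx -1.2788 \cdot 10^{11}$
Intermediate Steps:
$w{\left(p \right)} = - \frac{10223}{1704}$ ($w{\left(p \right)} = -6 + \frac{1}{8 \left(57 + 156\right)} = -6 + \frac{1}{8 \cdot 213} = -6 + \frac{1}{8} \cdot \frac{1}{213} = -6 + \frac{1}{1704} = - \frac{10223}{1704}$)
$q{\left(W \right)} = 0$ ($q{\left(W \right)} = - \frac{W - W}{3} = \left(- \frac{1}{3}\right) 0 = 0$)
$\left(375164 + q{\left(569 \right)}\right) \left(-340855 + w{\left(261 \right)}\right) = \left(375164 + 0\right) \left(-340855 - \frac{10223}{1704}\right) = 375164 \left(- \frac{580827143}{1704}\right) = - \frac{767272655903}{6}$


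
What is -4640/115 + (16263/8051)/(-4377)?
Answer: -10900792235/270167407 ≈ -40.348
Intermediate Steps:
-4640/115 + (16263/8051)/(-4377) = -4640*1/115 + (16263*(1/8051))*(-1/4377) = -928/23 + (16263/8051)*(-1/4377) = -928/23 - 5421/11746409 = -10900792235/270167407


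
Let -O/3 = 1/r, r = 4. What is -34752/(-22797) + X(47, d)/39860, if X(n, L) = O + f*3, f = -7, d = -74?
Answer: 1846291847/1211584560 ≈ 1.5239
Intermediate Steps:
O = -¾ (O = -3/4 = -3*¼ = -¾ ≈ -0.75000)
X(n, L) = -87/4 (X(n, L) = -¾ - 7*3 = -¾ - 21 = -87/4)
-34752/(-22797) + X(47, d)/39860 = -34752/(-22797) - 87/4/39860 = -34752*(-1/22797) - 87/4*1/39860 = 11584/7599 - 87/159440 = 1846291847/1211584560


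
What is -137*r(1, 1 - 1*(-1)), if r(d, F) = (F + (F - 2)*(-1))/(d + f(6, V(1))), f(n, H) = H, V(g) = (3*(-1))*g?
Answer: 137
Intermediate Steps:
V(g) = -3*g
r(d, F) = 2/(-3 + d) (r(d, F) = (F + (F - 2)*(-1))/(d - 3*1) = (F + (-2 + F)*(-1))/(d - 3) = (F + (2 - F))/(-3 + d) = 2/(-3 + d))
-137*r(1, 1 - 1*(-1)) = -274/(-3 + 1) = -274/(-2) = -274*(-1)/2 = -137*(-1) = 137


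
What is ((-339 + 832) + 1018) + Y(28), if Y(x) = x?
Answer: 1539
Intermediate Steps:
((-339 + 832) + 1018) + Y(28) = ((-339 + 832) + 1018) + 28 = (493 + 1018) + 28 = 1511 + 28 = 1539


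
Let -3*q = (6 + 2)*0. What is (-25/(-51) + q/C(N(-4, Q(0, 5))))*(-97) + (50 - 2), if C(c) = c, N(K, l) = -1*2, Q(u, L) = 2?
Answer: 23/51 ≈ 0.45098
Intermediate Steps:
q = 0 (q = -(6 + 2)*0/3 = -8*0/3 = -⅓*0 = 0)
N(K, l) = -2
(-25/(-51) + q/C(N(-4, Q(0, 5))))*(-97) + (50 - 2) = (-25/(-51) + 0/(-2))*(-97) + (50 - 2) = (-25*(-1/51) + 0*(-½))*(-97) + 48 = (25/51 + 0)*(-97) + 48 = (25/51)*(-97) + 48 = -2425/51 + 48 = 23/51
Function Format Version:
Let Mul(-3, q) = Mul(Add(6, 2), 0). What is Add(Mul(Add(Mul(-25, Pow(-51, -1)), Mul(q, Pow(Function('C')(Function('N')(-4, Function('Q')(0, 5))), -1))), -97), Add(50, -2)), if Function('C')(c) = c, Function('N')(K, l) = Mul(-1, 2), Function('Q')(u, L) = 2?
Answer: Rational(23, 51) ≈ 0.45098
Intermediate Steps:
q = 0 (q = Mul(Rational(-1, 3), Mul(Add(6, 2), 0)) = Mul(Rational(-1, 3), Mul(8, 0)) = Mul(Rational(-1, 3), 0) = 0)
Function('N')(K, l) = -2
Add(Mul(Add(Mul(-25, Pow(-51, -1)), Mul(q, Pow(Function('C')(Function('N')(-4, Function('Q')(0, 5))), -1))), -97), Add(50, -2)) = Add(Mul(Add(Mul(-25, Pow(-51, -1)), Mul(0, Pow(-2, -1))), -97), Add(50, -2)) = Add(Mul(Add(Mul(-25, Rational(-1, 51)), Mul(0, Rational(-1, 2))), -97), 48) = Add(Mul(Add(Rational(25, 51), 0), -97), 48) = Add(Mul(Rational(25, 51), -97), 48) = Add(Rational(-2425, 51), 48) = Rational(23, 51)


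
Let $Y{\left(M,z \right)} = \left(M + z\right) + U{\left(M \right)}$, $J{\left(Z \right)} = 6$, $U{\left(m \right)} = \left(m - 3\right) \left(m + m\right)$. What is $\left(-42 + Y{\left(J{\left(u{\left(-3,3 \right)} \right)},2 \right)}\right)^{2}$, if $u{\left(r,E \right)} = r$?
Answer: $4$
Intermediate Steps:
$U{\left(m \right)} = 2 m \left(-3 + m\right)$ ($U{\left(m \right)} = \left(-3 + m\right) 2 m = 2 m \left(-3 + m\right)$)
$Y{\left(M,z \right)} = M + z + 2 M \left(-3 + M\right)$ ($Y{\left(M,z \right)} = \left(M + z\right) + 2 M \left(-3 + M\right) = M + z + 2 M \left(-3 + M\right)$)
$\left(-42 + Y{\left(J{\left(u{\left(-3,3 \right)} \right)},2 \right)}\right)^{2} = \left(-42 + \left(6 + 2 + 2 \cdot 6 \left(-3 + 6\right)\right)\right)^{2} = \left(-42 + \left(6 + 2 + 2 \cdot 6 \cdot 3\right)\right)^{2} = \left(-42 + \left(6 + 2 + 36\right)\right)^{2} = \left(-42 + 44\right)^{2} = 2^{2} = 4$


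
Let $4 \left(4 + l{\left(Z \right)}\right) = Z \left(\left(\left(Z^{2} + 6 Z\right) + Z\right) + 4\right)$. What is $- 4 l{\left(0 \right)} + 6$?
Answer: $22$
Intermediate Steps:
$l{\left(Z \right)} = -4 + \frac{Z \left(4 + Z^{2} + 7 Z\right)}{4}$ ($l{\left(Z \right)} = -4 + \frac{Z \left(\left(\left(Z^{2} + 6 Z\right) + Z\right) + 4\right)}{4} = -4 + \frac{Z \left(\left(Z^{2} + 7 Z\right) + 4\right)}{4} = -4 + \frac{Z \left(4 + Z^{2} + 7 Z\right)}{4}$)
$- 4 l{\left(0 \right)} + 6 = - 4 \left(-4 + 0 + \frac{0^{3}}{4} + \frac{7 \cdot 0^{2}}{4}\right) + 6 = - 4 \left(-4 + 0 + \frac{1}{4} \cdot 0 + \frac{7}{4} \cdot 0\right) + 6 = - 4 \left(-4 + 0 + 0 + 0\right) + 6 = \left(-4\right) \left(-4\right) + 6 = 16 + 6 = 22$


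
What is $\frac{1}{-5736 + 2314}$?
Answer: $- \frac{1}{3422} \approx -0.00029223$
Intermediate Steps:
$\frac{1}{-5736 + 2314} = \frac{1}{-3422} = - \frac{1}{3422}$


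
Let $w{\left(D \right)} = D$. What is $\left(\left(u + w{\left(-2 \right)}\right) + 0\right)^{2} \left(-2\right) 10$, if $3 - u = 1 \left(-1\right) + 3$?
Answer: $-20$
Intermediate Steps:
$u = 1$ ($u = 3 - \left(1 \left(-1\right) + 3\right) = 3 - \left(-1 + 3\right) = 3 - 2 = 1$)
$\left(\left(u + w{\left(-2 \right)}\right) + 0\right)^{2} \left(-2\right) 10 = \left(\left(1 - 2\right) + 0\right)^{2} \left(-2\right) 10 = \left(-1 + 0\right)^{2} \left(-2\right) 10 = \left(-1\right)^{2} \left(-2\right) 10 = 1 \left(-2\right) 10 = \left(-2\right) 10 = -20$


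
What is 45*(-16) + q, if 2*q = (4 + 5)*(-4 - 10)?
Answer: -783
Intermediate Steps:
q = -63 (q = ((4 + 5)*(-4 - 10))/2 = (9*(-14))/2 = (½)*(-126) = -63)
45*(-16) + q = 45*(-16) - 63 = -720 - 63 = -783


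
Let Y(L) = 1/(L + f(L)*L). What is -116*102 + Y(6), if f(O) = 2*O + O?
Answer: -1348847/114 ≈ -11832.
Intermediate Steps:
f(O) = 3*O
Y(L) = 1/(L + 3*L**2) (Y(L) = 1/(L + (3*L)*L) = 1/(L + 3*L**2))
-116*102 + Y(6) = -116*102 + 1/(6*(1 + 3*6)) = -11832 + 1/(6*(1 + 18)) = -11832 + (1/6)/19 = -11832 + (1/6)*(1/19) = -11832 + 1/114 = -1348847/114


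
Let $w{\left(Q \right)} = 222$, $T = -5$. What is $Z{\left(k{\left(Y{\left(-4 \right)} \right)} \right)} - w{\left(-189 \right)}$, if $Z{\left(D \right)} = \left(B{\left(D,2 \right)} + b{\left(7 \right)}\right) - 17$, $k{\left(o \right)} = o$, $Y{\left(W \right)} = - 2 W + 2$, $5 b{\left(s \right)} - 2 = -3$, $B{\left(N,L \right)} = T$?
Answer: $- \frac{1221}{5} \approx -244.2$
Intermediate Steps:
$B{\left(N,L \right)} = -5$
$b{\left(s \right)} = - \frac{1}{5}$ ($b{\left(s \right)} = \frac{2}{5} + \frac{1}{5} \left(-3\right) = \frac{2}{5} - \frac{3}{5} = - \frac{1}{5}$)
$Y{\left(W \right)} = 2 - 2 W$
$Z{\left(D \right)} = - \frac{111}{5}$ ($Z{\left(D \right)} = \left(-5 - \frac{1}{5}\right) - 17 = - \frac{26}{5} - 17 = - \frac{111}{5}$)
$Z{\left(k{\left(Y{\left(-4 \right)} \right)} \right)} - w{\left(-189 \right)} = - \frac{111}{5} - 222 = - \frac{1221}{5}$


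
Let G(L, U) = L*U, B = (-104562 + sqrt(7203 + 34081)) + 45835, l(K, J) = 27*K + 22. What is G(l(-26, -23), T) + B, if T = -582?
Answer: 337033 + 2*sqrt(10321) ≈ 3.3724e+5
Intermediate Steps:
l(K, J) = 22 + 27*K
B = -58727 + 2*sqrt(10321) (B = (-104562 + sqrt(41284)) + 45835 = (-104562 + 2*sqrt(10321)) + 45835 = -58727 + 2*sqrt(10321) ≈ -58524.)
G(l(-26, -23), T) + B = (22 + 27*(-26))*(-582) + (-58727 + 2*sqrt(10321)) = (22 - 702)*(-582) + (-58727 + 2*sqrt(10321)) = -680*(-582) + (-58727 + 2*sqrt(10321)) = 395760 + (-58727 + 2*sqrt(10321)) = 337033 + 2*sqrt(10321)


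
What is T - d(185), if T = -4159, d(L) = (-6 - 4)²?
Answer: -4259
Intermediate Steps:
d(L) = 100 (d(L) = (-10)² = 100)
T - d(185) = -4159 - 1*100 = -4159 - 100 = -4259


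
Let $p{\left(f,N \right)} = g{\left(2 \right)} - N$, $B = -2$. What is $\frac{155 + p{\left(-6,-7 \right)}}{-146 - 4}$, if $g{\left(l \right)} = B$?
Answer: $- \frac{16}{15} \approx -1.0667$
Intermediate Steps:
$g{\left(l \right)} = -2$
$p{\left(f,N \right)} = -2 - N$
$\frac{155 + p{\left(-6,-7 \right)}}{-146 - 4} = \frac{155 - -5}{-146 - 4} = \frac{155 + \left(-2 + 7\right)}{-150} = \left(155 + 5\right) \left(- \frac{1}{150}\right) = 160 \left(- \frac{1}{150}\right) = - \frac{16}{15}$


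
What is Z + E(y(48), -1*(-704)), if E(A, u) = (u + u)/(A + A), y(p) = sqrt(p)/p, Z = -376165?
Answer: -376165 + 2816*sqrt(3) ≈ -3.7129e+5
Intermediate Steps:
y(p) = 1/sqrt(p)
E(A, u) = u/A (E(A, u) = (2*u)/((2*A)) = (2*u)*(1/(2*A)) = u/A)
Z + E(y(48), -1*(-704)) = -376165 + (-1*(-704))/(1/sqrt(48)) = -376165 + 704/((sqrt(3)/12)) = -376165 + 704*(4*sqrt(3)) = -376165 + 2816*sqrt(3)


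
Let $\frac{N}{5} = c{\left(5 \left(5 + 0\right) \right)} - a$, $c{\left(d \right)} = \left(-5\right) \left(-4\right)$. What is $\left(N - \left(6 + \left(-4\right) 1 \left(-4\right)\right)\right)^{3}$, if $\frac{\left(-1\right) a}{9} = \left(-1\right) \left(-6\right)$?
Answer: $42144192$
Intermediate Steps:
$c{\left(d \right)} = 20$
$a = -54$ ($a = - 9 \left(\left(-1\right) \left(-6\right)\right) = \left(-9\right) 6 = -54$)
$N = 370$ ($N = 5 \left(20 - -54\right) = 5 \left(20 + 54\right) = 5 \cdot 74 = 370$)
$\left(N - \left(6 + \left(-4\right) 1 \left(-4\right)\right)\right)^{3} = \left(370 - \left(6 + \left(-4\right) 1 \left(-4\right)\right)\right)^{3} = \left(370 - \left(6 - -16\right)\right)^{3} = \left(370 - 22\right)^{3} = 348^{3} = 42144192$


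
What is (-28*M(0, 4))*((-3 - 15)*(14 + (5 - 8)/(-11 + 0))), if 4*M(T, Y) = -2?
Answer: -39564/11 ≈ -3596.7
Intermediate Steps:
M(T, Y) = -½ (M(T, Y) = (¼)*(-2) = -½)
(-28*M(0, 4))*((-3 - 15)*(14 + (5 - 8)/(-11 + 0))) = (-28*(-½))*((-3 - 15)*(14 + (5 - 8)/(-11 + 0))) = 14*(-18*(14 - 3/(-11))) = 14*(-18*(14 - 3*(-1/11))) = 14*(-18*(14 + 3/11)) = 14*(-18*157/11) = 14*(-2826/11) = -39564/11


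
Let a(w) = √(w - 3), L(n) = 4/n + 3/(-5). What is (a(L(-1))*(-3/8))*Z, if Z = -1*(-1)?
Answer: -3*I*√190/40 ≈ -1.0338*I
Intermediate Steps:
L(n) = -⅗ + 4/n (L(n) = 4/n + 3*(-⅕) = 4/n - ⅗ = -⅗ + 4/n)
Z = 1
a(w) = √(-3 + w)
(a(L(-1))*(-3/8))*Z = (√(-3 + (-⅗ + 4/(-1)))*(-3/8))*1 = (√(-3 + (-⅗ + 4*(-1)))*(-3*⅛))*1 = (√(-3 + (-⅗ - 4))*(-3/8))*1 = (√(-3 - 23/5)*(-3/8))*1 = (√(-38/5)*(-3/8))*1 = ((I*√190/5)*(-3/8))*1 = -3*I*√190/40*1 = -3*I*√190/40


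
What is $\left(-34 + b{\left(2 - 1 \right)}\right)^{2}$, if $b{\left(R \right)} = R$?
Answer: $1089$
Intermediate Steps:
$\left(-34 + b{\left(2 - 1 \right)}\right)^{2} = \left(-34 + \left(2 - 1\right)\right)^{2} = \left(-34 + 1\right)^{2} = \left(-33\right)^{2} = 1089$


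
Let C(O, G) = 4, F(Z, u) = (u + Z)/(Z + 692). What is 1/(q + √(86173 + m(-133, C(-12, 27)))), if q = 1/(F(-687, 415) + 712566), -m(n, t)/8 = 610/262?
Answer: -2333475490/143242705190715350897 + 12691819503364*√1478495213/143242705190715350897 ≈ 0.0034069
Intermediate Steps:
F(Z, u) = (Z + u)/(692 + Z)
m(n, t) = -2440/131 (m(n, t) = -4880/262 = -8*305/131 = -2440/131)
q = 5/3562558 (q = 1/((-687 + 415)/(692 - 687) + 712566) = 1/(-272/5 + 712566) = 1/(3562558/5) = 5/3562558 ≈ 1.4035e-6)
1/(q + √(86173 + m(-133, C(-12, 27)))) = 1/(5/3562558 + √(86173 - 2440/131)) = 1/(5/3562558 + √(11286223/131)) = 1/(5/3562558 + √1478495213/131)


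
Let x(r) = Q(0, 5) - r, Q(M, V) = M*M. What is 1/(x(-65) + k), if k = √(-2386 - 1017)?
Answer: 65/7628 - I*√3403/7628 ≈ 0.0085212 - 0.0076475*I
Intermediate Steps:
Q(M, V) = M²
k = I*√3403 (k = √(-3403) = I*√3403 ≈ 58.335*I)
x(r) = -r (x(r) = 0² - r = 0 - r = -r)
1/(x(-65) + k) = 1/(-1*(-65) + I*√3403) = 1/(65 + I*√3403)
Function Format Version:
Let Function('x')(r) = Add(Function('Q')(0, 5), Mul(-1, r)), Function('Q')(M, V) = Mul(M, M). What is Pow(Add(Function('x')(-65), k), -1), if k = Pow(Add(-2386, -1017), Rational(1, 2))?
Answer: Add(Rational(65, 7628), Mul(Rational(-1, 7628), I, Pow(3403, Rational(1, 2)))) ≈ Add(0.0085212, Mul(-0.0076475, I))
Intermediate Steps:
Function('Q')(M, V) = Pow(M, 2)
k = Mul(I, Pow(3403, Rational(1, 2))) (k = Pow(-3403, Rational(1, 2)) = Mul(I, Pow(3403, Rational(1, 2))) ≈ Mul(58.335, I))
Function('x')(r) = Mul(-1, r) (Function('x')(r) = Add(Pow(0, 2), Mul(-1, r)) = Add(0, Mul(-1, r)) = Mul(-1, r))
Pow(Add(Function('x')(-65), k), -1) = Pow(Add(Mul(-1, -65), Mul(I, Pow(3403, Rational(1, 2)))), -1) = Pow(Add(65, Mul(I, Pow(3403, Rational(1, 2)))), -1)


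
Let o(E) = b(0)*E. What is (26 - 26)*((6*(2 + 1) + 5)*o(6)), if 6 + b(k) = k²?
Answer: 0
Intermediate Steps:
b(k) = -6 + k²
o(E) = -6*E (o(E) = (-6 + 0²)*E = (-6 + 0)*E = -6*E)
(26 - 26)*((6*(2 + 1) + 5)*o(6)) = (26 - 26)*((6*(2 + 1) + 5)*(-6*6)) = 0*((6*3 + 5)*(-36)) = 0*((18 + 5)*(-36)) = 0*(23*(-36)) = 0*(-828) = 0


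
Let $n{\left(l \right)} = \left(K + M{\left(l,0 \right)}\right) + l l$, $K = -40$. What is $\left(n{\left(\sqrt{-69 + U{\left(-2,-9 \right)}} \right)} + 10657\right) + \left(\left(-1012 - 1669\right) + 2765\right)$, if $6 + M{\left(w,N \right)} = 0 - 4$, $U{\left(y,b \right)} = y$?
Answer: $10620$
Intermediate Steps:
$M{\left(w,N \right)} = -10$ ($M{\left(w,N \right)} = -6 + \left(0 - 4\right) = -6 - 4 = -10$)
$n{\left(l \right)} = -50 + l^{2}$ ($n{\left(l \right)} = \left(-40 - 10\right) + l l = -50 + l^{2}$)
$\left(n{\left(\sqrt{-69 + U{\left(-2,-9 \right)}} \right)} + 10657\right) + \left(\left(-1012 - 1669\right) + 2765\right) = \left(\left(-50 + \left(\sqrt{-69 - 2}\right)^{2}\right) + 10657\right) + \left(\left(-1012 - 1669\right) + 2765\right) = \left(\left(-50 + \left(\sqrt{-71}\right)^{2}\right) + 10657\right) + \left(-2681 + 2765\right) = \left(\left(-50 + \left(i \sqrt{71}\right)^{2}\right) + 10657\right) + 84 = \left(\left(-50 - 71\right) + 10657\right) + 84 = \left(-121 + 10657\right) + 84 = 10536 + 84 = 10620$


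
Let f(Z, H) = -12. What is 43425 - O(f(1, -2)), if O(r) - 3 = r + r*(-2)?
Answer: 43410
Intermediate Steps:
O(r) = 3 - r (O(r) = 3 + (r + r*(-2)) = 3 + (r - 2*r) = 3 - r)
43425 - O(f(1, -2)) = 43425 - (3 - 1*(-12)) = 43425 - (3 + 12) = 43425 - 1*15 = 43425 - 15 = 43410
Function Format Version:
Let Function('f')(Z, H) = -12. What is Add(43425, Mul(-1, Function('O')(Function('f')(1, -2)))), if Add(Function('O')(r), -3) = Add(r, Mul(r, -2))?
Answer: 43410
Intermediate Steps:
Function('O')(r) = Add(3, Mul(-1, r)) (Function('O')(r) = Add(3, Add(r, Mul(r, -2))) = Add(3, Add(r, Mul(-2, r))) = Add(3, Mul(-1, r)))
Add(43425, Mul(-1, Function('O')(Function('f')(1, -2)))) = Add(43425, Mul(-1, Add(3, Mul(-1, -12)))) = Add(43425, Mul(-1, Add(3, 12))) = Add(43425, Mul(-1, 15)) = Add(43425, -15) = 43410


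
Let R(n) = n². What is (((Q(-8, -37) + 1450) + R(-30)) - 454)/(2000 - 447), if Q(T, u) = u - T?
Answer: 1867/1553 ≈ 1.2022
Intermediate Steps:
(((Q(-8, -37) + 1450) + R(-30)) - 454)/(2000 - 447) = ((((-37 - 1*(-8)) + 1450) + (-30)²) - 454)/(2000 - 447) = ((((-37 + 8) + 1450) + 900) - 454)/1553 = (((-29 + 1450) + 900) - 454)*(1/1553) = ((1421 + 900) - 454)*(1/1553) = (2321 - 454)*(1/1553) = 1867*(1/1553) = 1867/1553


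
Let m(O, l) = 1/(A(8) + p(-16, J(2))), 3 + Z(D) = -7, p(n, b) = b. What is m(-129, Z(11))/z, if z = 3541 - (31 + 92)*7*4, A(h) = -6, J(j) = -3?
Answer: -1/873 ≈ -0.0011455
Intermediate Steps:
Z(D) = -10 (Z(D) = -3 - 7 = -10)
m(O, l) = -⅑ (m(O, l) = 1/(-6 - 3) = 1/(-9) = -⅑)
z = 97 (z = 3541 - 123*28 = 3541 - 1*3444 = 3541 - 3444 = 97)
m(-129, Z(11))/z = -⅑/97 = -⅑*1/97 = -1/873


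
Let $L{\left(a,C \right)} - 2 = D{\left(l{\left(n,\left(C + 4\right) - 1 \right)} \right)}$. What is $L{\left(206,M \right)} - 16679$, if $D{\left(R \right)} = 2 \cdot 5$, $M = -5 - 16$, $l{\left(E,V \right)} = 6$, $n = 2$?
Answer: $-16667$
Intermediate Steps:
$M = -21$ ($M = -5 - 16 = -21$)
$D{\left(R \right)} = 10$
$L{\left(a,C \right)} = 12$ ($L{\left(a,C \right)} = 2 + 10 = 12$)
$L{\left(206,M \right)} - 16679 = 12 - 16679 = -16667$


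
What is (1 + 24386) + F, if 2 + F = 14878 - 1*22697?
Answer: 16566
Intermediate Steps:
F = -7821 (F = -2 + (14878 - 1*22697) = -2 + (14878 - 22697) = -2 - 7819 = -7821)
(1 + 24386) + F = (1 + 24386) - 7821 = 24387 - 7821 = 16566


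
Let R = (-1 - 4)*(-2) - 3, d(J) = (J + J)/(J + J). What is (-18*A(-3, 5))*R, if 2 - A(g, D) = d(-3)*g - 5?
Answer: -1260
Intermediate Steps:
d(J) = 1 (d(J) = (2*J)/((2*J)) = (2*J)*(1/(2*J)) = 1)
R = 7 (R = -5*(-2) - 3 = 10 - 3 = 7)
A(g, D) = 7 - g (A(g, D) = 2 - (1*g - 5) = 2 - (g - 5) = 2 - (-5 + g) = 2 + (5 - g) = 7 - g)
(-18*A(-3, 5))*R = -18*(7 - 1*(-3))*7 = -18*(7 + 3)*7 = -18*10*7 = -180*7 = -1260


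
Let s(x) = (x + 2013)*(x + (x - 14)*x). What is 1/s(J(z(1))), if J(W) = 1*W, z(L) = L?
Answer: -1/24168 ≈ -4.1377e-5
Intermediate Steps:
J(W) = W
s(x) = (2013 + x)*(x + x*(-14 + x)) (s(x) = (2013 + x)*(x + (-14 + x)*x) = (2013 + x)*(x + x*(-14 + x)))
1/s(J(z(1))) = 1/(1*(-26169 + 1² + 2000*1)) = 1/(1*(-26169 + 1 + 2000)) = 1/(1*(-24168)) = 1/(-24168) = -1/24168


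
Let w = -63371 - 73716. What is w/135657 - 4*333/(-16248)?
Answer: -170557871/183679578 ≈ -0.92856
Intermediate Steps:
w = -137087
w/135657 - 4*333/(-16248) = -137087/135657 - 4*333/(-16248) = -137087*1/135657 - 1332*(-1/16248) = -137087/135657 + 111/1354 = -170557871/183679578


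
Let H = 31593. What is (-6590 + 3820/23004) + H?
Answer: 143793208/5751 ≈ 25003.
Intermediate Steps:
(-6590 + 3820/23004) + H = (-6590 + 3820/23004) + 31593 = (-6590 + 3820*(1/23004)) + 31593 = (-6590 + 955/5751) + 31593 = -37898135/5751 + 31593 = 143793208/5751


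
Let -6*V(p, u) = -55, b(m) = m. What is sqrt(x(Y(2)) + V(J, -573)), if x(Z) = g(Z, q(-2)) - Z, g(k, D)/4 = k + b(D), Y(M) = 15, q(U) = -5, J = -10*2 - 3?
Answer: sqrt(1230)/6 ≈ 5.8452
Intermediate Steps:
J = -23 (J = -20 - 3 = -23)
V(p, u) = 55/6 (V(p, u) = -1/6*(-55) = 55/6)
g(k, D) = 4*D + 4*k (g(k, D) = 4*(k + D) = 4*(D + k) = 4*D + 4*k)
x(Z) = -20 + 3*Z (x(Z) = (4*(-5) + 4*Z) - Z = (-20 + 4*Z) - Z = -20 + 3*Z)
sqrt(x(Y(2)) + V(J, -573)) = sqrt((-20 + 3*15) + 55/6) = sqrt((-20 + 45) + 55/6) = sqrt(25 + 55/6) = sqrt(205/6) = sqrt(1230)/6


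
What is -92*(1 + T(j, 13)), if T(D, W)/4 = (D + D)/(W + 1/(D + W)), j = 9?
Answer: -172132/287 ≈ -599.76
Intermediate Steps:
T(D, W) = 8*D/(W + 1/(D + W)) (T(D, W) = 4*((D + D)/(W + 1/(D + W))) = 4*((2*D)/(W + 1/(D + W))) = 4*(2*D/(W + 1/(D + W))) = 8*D/(W + 1/(D + W)))
-92*(1 + T(j, 13)) = -92*(1 + 8*9*(9 + 13)/(1 + 13² + 9*13)) = -92*(1 + 8*9*22/(1 + 169 + 117)) = -92*(1 + 8*9*22/287) = -92*(1 + 8*9*(1/287)*22) = -92*(1 + 1584/287) = -92*1871/287 = -172132/287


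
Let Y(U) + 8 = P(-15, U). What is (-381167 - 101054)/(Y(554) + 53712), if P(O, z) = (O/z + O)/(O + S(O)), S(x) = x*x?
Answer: -3740106076/416527669 ≈ -8.9792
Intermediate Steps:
S(x) = x²
P(O, z) = (O + O/z)/(O + O²) (P(O, z) = (O/z + O)/(O + O²) = (O + O/z)/(O + O²))
Y(U) = -8 - (1 + U)/(14*U) (Y(U) = -8 + (1 + U)/(U*(1 - 15)) = -8 + (1 + U)/(U*(-14)) = -8 - 1/14*(1 + U)/U = -8 - (1 + U)/(14*U))
(-381167 - 101054)/(Y(554) + 53712) = (-381167 - 101054)/((1/14)*(-1 - 113*554)/554 + 53712) = -482221/((1/14)*(1/554)*(-1 - 62602) + 53712) = -482221/((1/14)*(1/554)*(-62603) + 53712) = -482221/(-62603/7756 + 53712) = -482221/416527669/7756 = -482221*7756/416527669 = -3740106076/416527669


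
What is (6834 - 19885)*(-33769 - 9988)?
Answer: 571072607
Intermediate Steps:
(6834 - 19885)*(-33769 - 9988) = -13051*(-43757) = 571072607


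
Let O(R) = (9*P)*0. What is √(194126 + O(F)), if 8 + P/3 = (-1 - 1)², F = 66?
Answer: √194126 ≈ 440.60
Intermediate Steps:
P = -12 (P = -24 + 3*(-1 - 1)² = -24 + 3*(-2)² = -24 + 3*4 = -24 + 12 = -12)
O(R) = 0 (O(R) = (9*(-12))*0 = -108*0 = 0)
√(194126 + O(F)) = √(194126 + 0) = √194126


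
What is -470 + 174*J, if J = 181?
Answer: 31024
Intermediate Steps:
-470 + 174*J = -470 + 174*181 = -470 + 31494 = 31024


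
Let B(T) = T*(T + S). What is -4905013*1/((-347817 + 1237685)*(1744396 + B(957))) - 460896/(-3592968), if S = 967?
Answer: 61274767680986617/477680252930660864 ≈ 0.12828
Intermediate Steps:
B(T) = T*(967 + T) (B(T) = T*(T + 967) = T*(967 + T))
-4905013*1/((-347817 + 1237685)*(1744396 + B(957))) - 460896/(-3592968) = -4905013*1/((-347817 + 1237685)*(1744396 + 957*(967 + 957))) - 460896/(-3592968) = -4905013*1/(889868*(1744396 + 957*1924)) - 460896*(-1/3592968) = -4905013*1/(889868*(1744396 + 1841268)) + 19204/149707 = -4905013/(3585664*889868) + 19204/149707 = -4905013/3190767652352 + 19204/149707 = 61274767680986617/477680252930660864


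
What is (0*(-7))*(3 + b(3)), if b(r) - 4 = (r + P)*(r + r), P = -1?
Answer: 0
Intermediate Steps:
b(r) = 4 + 2*r*(-1 + r) (b(r) = 4 + (r - 1)*(r + r) = 4 + (-1 + r)*(2*r) = 4 + 2*r*(-1 + r))
(0*(-7))*(3 + b(3)) = (0*(-7))*(3 + (4 - 2*3 + 2*3**2)) = 0*(3 + (4 - 6 + 2*9)) = 0*(3 + (4 - 6 + 18)) = 0*(3 + 16) = 0*19 = 0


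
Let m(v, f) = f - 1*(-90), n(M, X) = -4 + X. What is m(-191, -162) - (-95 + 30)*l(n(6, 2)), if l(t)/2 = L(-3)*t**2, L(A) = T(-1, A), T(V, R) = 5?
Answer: 2528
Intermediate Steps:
L(A) = 5
l(t) = 10*t**2 (l(t) = 2*(5*t**2) = 10*t**2)
m(v, f) = 90 + f (m(v, f) = f + 90 = 90 + f)
m(-191, -162) - (-95 + 30)*l(n(6, 2)) = (90 - 162) - (-95 + 30)*10*(-4 + 2)**2 = -72 - (-65)*10*(-2)**2 = -72 - (-65)*10*4 = -72 - (-65)*40 = -72 - 1*(-2600) = -72 + 2600 = 2528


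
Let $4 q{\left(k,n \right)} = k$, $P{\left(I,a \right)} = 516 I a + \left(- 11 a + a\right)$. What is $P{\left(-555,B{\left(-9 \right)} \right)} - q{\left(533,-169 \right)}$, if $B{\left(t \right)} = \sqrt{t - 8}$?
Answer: $- \frac{533}{4} - 286390 i \sqrt{17} \approx -133.25 - 1.1808 \cdot 10^{6} i$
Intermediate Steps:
$B{\left(t \right)} = \sqrt{-8 + t}$
$P{\left(I,a \right)} = - 10 a + 516 I a$ ($P{\left(I,a \right)} = 516 I a - 10 a = - 10 a + 516 I a$)
$q{\left(k,n \right)} = \frac{k}{4}$
$P{\left(-555,B{\left(-9 \right)} \right)} - q{\left(533,-169 \right)} = 2 \sqrt{-8 - 9} \left(-5 + 258 \left(-555\right)\right) - \frac{1}{4} \cdot 533 = 2 \sqrt{-17} \left(-5 - 143190\right) - \frac{533}{4} = 2 i \sqrt{17} \left(-143195\right) - \frac{533}{4} = - 286390 i \sqrt{17} - \frac{533}{4} = - \frac{533}{4} - 286390 i \sqrt{17}$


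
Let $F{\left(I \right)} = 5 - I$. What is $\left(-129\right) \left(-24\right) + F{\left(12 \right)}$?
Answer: $3089$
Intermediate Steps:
$\left(-129\right) \left(-24\right) + F{\left(12 \right)} = \left(-129\right) \left(-24\right) + \left(5 - 12\right) = 3096 + \left(5 - 12\right) = 3096 - 7 = 3089$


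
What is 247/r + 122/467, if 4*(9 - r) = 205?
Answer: -33906/6071 ≈ -5.5849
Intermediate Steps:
r = -169/4 (r = 9 - 1/4*205 = 9 - 205/4 = -169/4 ≈ -42.250)
247/r + 122/467 = 247/(-169/4) + 122/467 = 247*(-4/169) + 122*(1/467) = -76/13 + 122/467 = -33906/6071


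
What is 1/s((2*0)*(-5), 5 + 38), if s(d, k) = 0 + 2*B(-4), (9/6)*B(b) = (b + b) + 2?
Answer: -1/8 ≈ -0.12500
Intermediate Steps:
B(b) = 4/3 + 4*b/3 (B(b) = 2*((b + b) + 2)/3 = 2*(2*b + 2)/3 = 2*(2 + 2*b)/3 = 4/3 + 4*b/3)
s(d, k) = -8 (s(d, k) = 0 + 2*(4/3 + (4/3)*(-4)) = 0 + 2*(4/3 - 16/3) = 0 + 2*(-4) = 0 - 8 = -8)
1/s((2*0)*(-5), 5 + 38) = 1/(-8) = -1/8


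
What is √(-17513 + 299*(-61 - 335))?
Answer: I*√135917 ≈ 368.67*I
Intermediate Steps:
√(-17513 + 299*(-61 - 335)) = √(-17513 + 299*(-396)) = √(-17513 - 118404) = √(-135917) = I*√135917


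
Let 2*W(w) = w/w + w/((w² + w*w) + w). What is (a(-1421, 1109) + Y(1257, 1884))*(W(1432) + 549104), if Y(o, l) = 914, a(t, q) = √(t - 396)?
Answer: 1437890535202/2865 + 1573184393*I*√1817/2865 ≈ 5.0188e+8 + 2.3406e+7*I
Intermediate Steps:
a(t, q) = √(-396 + t)
W(w) = ½ + w/(2*(w + 2*w²)) (W(w) = (w/w + w/((w² + w*w) + w))/2 = (1 + w/((w² + w²) + w))/2 = (1 + w/(2*w² + w))/2 = (1 + w/(w + 2*w²))/2 = ½ + w/(2*(w + 2*w²)))
(a(-1421, 1109) + Y(1257, 1884))*(W(1432) + 549104) = (√(-396 - 1421) + 914)*((1 + 1432)/(1 + 2*1432) + 549104) = (√(-1817) + 914)*(1433/(1 + 2864) + 549104) = (I*√1817 + 914)*(1433/2865 + 549104) = (914 + I*√1817)*((1/2865)*1433 + 549104) = (914 + I*√1817)*(1433/2865 + 549104) = (914 + I*√1817)*(1573184393/2865) = 1437890535202/2865 + 1573184393*I*√1817/2865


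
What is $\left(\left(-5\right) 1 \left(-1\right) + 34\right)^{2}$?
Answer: $1521$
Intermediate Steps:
$\left(\left(-5\right) 1 \left(-1\right) + 34\right)^{2} = \left(\left(-5\right) \left(-1\right) + 34\right)^{2} = \left(5 + 34\right)^{2} = 39^{2} = 1521$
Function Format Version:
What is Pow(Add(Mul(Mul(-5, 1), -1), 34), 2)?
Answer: 1521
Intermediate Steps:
Pow(Add(Mul(Mul(-5, 1), -1), 34), 2) = Pow(Add(Mul(-5, -1), 34), 2) = Pow(Add(5, 34), 2) = Pow(39, 2) = 1521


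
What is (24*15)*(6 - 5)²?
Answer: 360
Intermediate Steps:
(24*15)*(6 - 5)² = 360*1² = 360*1 = 360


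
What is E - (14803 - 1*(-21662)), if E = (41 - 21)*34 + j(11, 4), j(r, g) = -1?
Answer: -35786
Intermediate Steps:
E = 679 (E = (41 - 21)*34 - 1 = 20*34 - 1 = 680 - 1 = 679)
E - (14803 - 1*(-21662)) = 679 - (14803 - 1*(-21662)) = 679 - (14803 + 21662) = 679 - 1*36465 = 679 - 36465 = -35786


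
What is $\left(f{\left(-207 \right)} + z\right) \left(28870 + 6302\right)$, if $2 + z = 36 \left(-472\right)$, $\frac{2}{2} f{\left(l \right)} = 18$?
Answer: $-597079872$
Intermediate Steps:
$f{\left(l \right)} = 18$
$z = -16994$ ($z = -2 + 36 \left(-472\right) = -2 - 16992 = -16994$)
$\left(f{\left(-207 \right)} + z\right) \left(28870 + 6302\right) = \left(18 - 16994\right) \left(28870 + 6302\right) = \left(-16976\right) 35172 = -597079872$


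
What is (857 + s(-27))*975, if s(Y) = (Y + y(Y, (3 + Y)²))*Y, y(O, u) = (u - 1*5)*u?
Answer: -8656640850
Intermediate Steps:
y(O, u) = u*(-5 + u) (y(O, u) = (u - 5)*u = (-5 + u)*u = u*(-5 + u))
s(Y) = Y*(Y + (3 + Y)²*(-5 + (3 + Y)²)) (s(Y) = (Y + (3 + Y)²*(-5 + (3 + Y)²))*Y = Y*(Y + (3 + Y)²*(-5 + (3 + Y)²)))
(857 + s(-27))*975 = (857 - 27*(-27 + (3 - 27)²*(-5 + (3 - 27)²)))*975 = (857 - 27*(-27 + (-24)²*(-5 + (-24)²)))*975 = (857 - 27*(-27 + 576*(-5 + 576)))*975 = (857 - 27*(-27 + 576*571))*975 = (857 - 27*(-27 + 328896))*975 = (857 - 27*328869)*975 = (857 - 8879463)*975 = -8878606*975 = -8656640850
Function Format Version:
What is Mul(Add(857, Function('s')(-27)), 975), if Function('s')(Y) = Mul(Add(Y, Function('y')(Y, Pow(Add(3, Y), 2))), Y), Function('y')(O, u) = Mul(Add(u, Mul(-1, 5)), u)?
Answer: -8656640850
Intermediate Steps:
Function('y')(O, u) = Mul(u, Add(-5, u)) (Function('y')(O, u) = Mul(Add(u, -5), u) = Mul(Add(-5, u), u) = Mul(u, Add(-5, u)))
Function('s')(Y) = Mul(Y, Add(Y, Mul(Pow(Add(3, Y), 2), Add(-5, Pow(Add(3, Y), 2))))) (Function('s')(Y) = Mul(Add(Y, Mul(Pow(Add(3, Y), 2), Add(-5, Pow(Add(3, Y), 2)))), Y) = Mul(Y, Add(Y, Mul(Pow(Add(3, Y), 2), Add(-5, Pow(Add(3, Y), 2))))))
Mul(Add(857, Function('s')(-27)), 975) = Mul(Add(857, Mul(-27, Add(-27, Mul(Pow(Add(3, -27), 2), Add(-5, Pow(Add(3, -27), 2)))))), 975) = Mul(Add(857, Mul(-27, Add(-27, Mul(Pow(-24, 2), Add(-5, Pow(-24, 2)))))), 975) = Mul(Add(857, Mul(-27, Add(-27, Mul(576, Add(-5, 576))))), 975) = Mul(Add(857, Mul(-27, Add(-27, Mul(576, 571)))), 975) = Mul(Add(857, Mul(-27, Add(-27, 328896))), 975) = Mul(Add(857, Mul(-27, 328869)), 975) = Mul(Add(857, -8879463), 975) = Mul(-8878606, 975) = -8656640850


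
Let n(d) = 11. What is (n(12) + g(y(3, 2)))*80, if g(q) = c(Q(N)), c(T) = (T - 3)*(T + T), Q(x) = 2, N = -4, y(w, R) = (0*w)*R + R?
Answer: 560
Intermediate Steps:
y(w, R) = R (y(w, R) = 0*R + R = 0 + R = R)
c(T) = 2*T*(-3 + T) (c(T) = (-3 + T)*(2*T) = 2*T*(-3 + T))
g(q) = -4 (g(q) = 2*2*(-3 + 2) = 2*2*(-1) = -4)
(n(12) + g(y(3, 2)))*80 = (11 - 4)*80 = 7*80 = 560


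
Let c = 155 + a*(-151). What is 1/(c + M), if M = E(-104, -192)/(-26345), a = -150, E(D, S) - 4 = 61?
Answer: 5269/120159532 ≈ 4.3850e-5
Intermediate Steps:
E(D, S) = 65 (E(D, S) = 4 + 61 = 65)
M = -13/5269 (M = 65/(-26345) = 65*(-1/26345) = -13/5269 ≈ -0.0024673)
c = 22805 (c = 155 - 150*(-151) = 155 + 22650 = 22805)
1/(c + M) = 1/(22805 - 13/5269) = 1/(120159532/5269) = 5269/120159532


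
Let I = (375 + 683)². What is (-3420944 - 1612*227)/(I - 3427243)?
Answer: 3786868/2307879 ≈ 1.6408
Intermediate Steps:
I = 1119364 (I = 1058² = 1119364)
(-3420944 - 1612*227)/(I - 3427243) = (-3420944 - 1612*227)/(1119364 - 3427243) = (-3420944 - 365924)/(-2307879) = -3786868*(-1/2307879) = 3786868/2307879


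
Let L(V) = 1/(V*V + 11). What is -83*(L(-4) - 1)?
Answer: 2158/27 ≈ 79.926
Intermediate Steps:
L(V) = 1/(11 + V²) (L(V) = 1/(V² + 11) = 1/(11 + V²))
-83*(L(-4) - 1) = -83*(1/(11 + (-4)²) - 1) = -83*(1/(11 + 16) - 1) = -83*(1/27 - 1) = -83*(-26/27) = 2158/27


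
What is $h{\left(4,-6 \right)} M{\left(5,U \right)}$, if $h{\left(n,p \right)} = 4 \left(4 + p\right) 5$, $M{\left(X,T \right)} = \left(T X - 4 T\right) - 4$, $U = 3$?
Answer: $40$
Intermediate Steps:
$M{\left(X,T \right)} = -4 - 4 T + T X$ ($M{\left(X,T \right)} = \left(- 4 T + T X\right) - 4 = -4 - 4 T + T X$)
$h{\left(n,p \right)} = 80 + 20 p$ ($h{\left(n,p \right)} = 4 \left(20 + 5 p\right) = 80 + 20 p$)
$h{\left(4,-6 \right)} M{\left(5,U \right)} = \left(80 + 20 \left(-6\right)\right) \left(-4 - 12 + 3 \cdot 5\right) = \left(80 - 120\right) \left(-4 - 12 + 15\right) = \left(-40\right) \left(-1\right) = 40$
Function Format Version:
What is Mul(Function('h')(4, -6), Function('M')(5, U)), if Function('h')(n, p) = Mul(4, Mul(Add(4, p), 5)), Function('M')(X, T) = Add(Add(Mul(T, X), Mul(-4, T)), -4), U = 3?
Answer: 40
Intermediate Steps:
Function('M')(X, T) = Add(-4, Mul(-4, T), Mul(T, X)) (Function('M')(X, T) = Add(Add(Mul(-4, T), Mul(T, X)), -4) = Add(-4, Mul(-4, T), Mul(T, X)))
Function('h')(n, p) = Add(80, Mul(20, p)) (Function('h')(n, p) = Mul(4, Add(20, Mul(5, p))) = Add(80, Mul(20, p)))
Mul(Function('h')(4, -6), Function('M')(5, U)) = Mul(Add(80, Mul(20, -6)), Add(-4, Mul(-4, 3), Mul(3, 5))) = Mul(Add(80, -120), Add(-4, -12, 15)) = Mul(-40, -1) = 40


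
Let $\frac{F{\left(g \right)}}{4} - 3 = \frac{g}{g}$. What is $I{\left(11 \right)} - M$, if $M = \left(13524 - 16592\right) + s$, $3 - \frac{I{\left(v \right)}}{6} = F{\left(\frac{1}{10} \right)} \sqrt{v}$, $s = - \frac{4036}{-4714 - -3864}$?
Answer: $\frac{1309532}{425} - 96 \sqrt{11} \approx 2762.9$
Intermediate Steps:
$F{\left(g \right)} = 16$ ($F{\left(g \right)} = 12 + 4 \frac{g}{g} = 12 + 4 \cdot 1 = 12 + 4 = 16$)
$s = \frac{2018}{425}$ ($s = - \frac{4036}{-4714 + 3864} = - \frac{4036}{-850} = \left(-4036\right) \left(- \frac{1}{850}\right) = \frac{2018}{425} \approx 4.7482$)
$I{\left(v \right)} = 18 - 96 \sqrt{v}$ ($I{\left(v \right)} = 18 - 6 \cdot 16 \sqrt{v} = 18 - 96 \sqrt{v}$)
$M = - \frac{1301882}{425}$ ($M = \left(13524 - 16592\right) + \frac{2018}{425} = -3068 + \frac{2018}{425} = - \frac{1301882}{425} \approx -3063.3$)
$I{\left(11 \right)} - M = \left(18 - 96 \sqrt{11}\right) - - \frac{1301882}{425} = \left(18 - 96 \sqrt{11}\right) + \frac{1301882}{425} = \frac{1309532}{425} - 96 \sqrt{11}$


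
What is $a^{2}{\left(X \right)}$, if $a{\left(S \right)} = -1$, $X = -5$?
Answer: $1$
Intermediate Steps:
$a^{2}{\left(X \right)} = \left(-1\right)^{2} = 1$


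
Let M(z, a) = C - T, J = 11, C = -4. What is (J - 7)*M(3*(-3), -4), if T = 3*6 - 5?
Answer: -68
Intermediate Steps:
T = 13 (T = 18 - 5 = 13)
M(z, a) = -17 (M(z, a) = -4 - 1*13 = -4 - 13 = -17)
(J - 7)*M(3*(-3), -4) = (11 - 7)*(-17) = 4*(-17) = -68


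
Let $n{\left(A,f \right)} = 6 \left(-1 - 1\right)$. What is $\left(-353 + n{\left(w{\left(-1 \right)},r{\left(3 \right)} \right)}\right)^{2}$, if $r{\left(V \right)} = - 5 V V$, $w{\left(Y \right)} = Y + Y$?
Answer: $133225$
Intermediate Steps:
$w{\left(Y \right)} = 2 Y$
$r{\left(V \right)} = - 5 V^{2}$
$n{\left(A,f \right)} = -12$ ($n{\left(A,f \right)} = 6 \left(-2\right) = -12$)
$\left(-353 + n{\left(w{\left(-1 \right)},r{\left(3 \right)} \right)}\right)^{2} = \left(-353 - 12\right)^{2} = \left(-365\right)^{2} = 133225$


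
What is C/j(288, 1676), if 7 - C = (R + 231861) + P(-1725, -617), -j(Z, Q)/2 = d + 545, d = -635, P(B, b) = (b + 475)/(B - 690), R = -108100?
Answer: -74716513/108675 ≈ -687.52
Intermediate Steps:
P(B, b) = (475 + b)/(-690 + B)
j(Z, Q) = 180 (j(Z, Q) = -2*(-635 + 545) = -2*(-90) = 180)
C = -298866052/2415 (C = 7 - ((-108100 + 231861) + (475 - 617)/(-690 - 1725)) = 7 - (123761 - 142/(-2415)) = 7 - (123761 - 1/2415*(-142)) = 7 - (123761 + 142/2415) = 7 - 1*298882957/2415 = 7 - 298882957/2415 = -298866052/2415 ≈ -1.2375e+5)
C/j(288, 1676) = -298866052/2415/180 = -298866052/2415*1/180 = -74716513/108675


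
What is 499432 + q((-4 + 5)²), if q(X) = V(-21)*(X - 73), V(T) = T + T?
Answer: 502456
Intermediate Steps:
V(T) = 2*T
q(X) = 3066 - 42*X (q(X) = (2*(-21))*(X - 73) = -42*(-73 + X) = 3066 - 42*X)
499432 + q((-4 + 5)²) = 499432 + (3066 - 42*(-4 + 5)²) = 499432 + (3066 - 42*1²) = 499432 + (3066 - 42*1) = 499432 + (3066 - 42) = 499432 + 3024 = 502456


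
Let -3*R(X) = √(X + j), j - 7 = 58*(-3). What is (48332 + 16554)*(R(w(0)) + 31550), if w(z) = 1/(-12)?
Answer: 2047153300 - 32443*I*√6015/9 ≈ 2.0472e+9 - 2.7957e+5*I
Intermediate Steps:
j = -167 (j = 7 + 58*(-3) = 7 - 174 = -167)
w(z) = -1/12
R(X) = -√(-167 + X)/3 (R(X) = -√(X - 167)/3 = -√(-167 + X)/3)
(48332 + 16554)*(R(w(0)) + 31550) = (48332 + 16554)*(-√(-167 - 1/12)/3 + 31550) = 64886*(-I*√6015/18 + 31550) = 64886*(31550 - I*√6015/18) = 2047153300 - 32443*I*√6015/9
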